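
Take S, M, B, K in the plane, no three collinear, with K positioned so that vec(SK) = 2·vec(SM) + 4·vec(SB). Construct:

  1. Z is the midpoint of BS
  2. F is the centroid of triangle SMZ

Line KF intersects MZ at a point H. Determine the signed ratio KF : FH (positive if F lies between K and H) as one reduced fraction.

Assign S = (0, 0), M = (1, 0), B = (0, 1), K = (2, 4) — the answer is frame-independent, so this choice is without loss of generality.
1. Z is the midpoint of BS ⇒ Z = (0, 1/2)
2. F is the centroid of triangle SMZ ⇒ F = (1/3, 1/6)
line KF meets MZ at H = (11/28, 17/56)
F = K + t·(H−K) with t = 28/27, so KF:FH = 28/27:-1/27

KF:FH = -28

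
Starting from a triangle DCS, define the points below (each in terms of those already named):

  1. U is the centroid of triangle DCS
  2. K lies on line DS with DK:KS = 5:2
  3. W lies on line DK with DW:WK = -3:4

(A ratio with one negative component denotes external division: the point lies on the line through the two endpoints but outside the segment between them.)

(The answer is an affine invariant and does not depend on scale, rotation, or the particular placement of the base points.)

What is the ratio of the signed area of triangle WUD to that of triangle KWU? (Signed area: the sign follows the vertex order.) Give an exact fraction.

Work in coordinates with D = (0, 0), C = (1, 0), S = (0, 1).
1. U is the centroid of triangle DCS ⇒ U = (1/3, 1/3)
2. K lies on line DS with DK:KS = 5:2 ⇒ K = (0, 5/7)
3. W lies on line DK with DW:WK = -3:4 ⇒ W = (0, -15/7)
2·[WUD] = 5/7, 2·[KWU] = 20/21
[WUD]:[KWU] = 5/7:20/21 = 3/4

[WUD]:[KWU] = 3/4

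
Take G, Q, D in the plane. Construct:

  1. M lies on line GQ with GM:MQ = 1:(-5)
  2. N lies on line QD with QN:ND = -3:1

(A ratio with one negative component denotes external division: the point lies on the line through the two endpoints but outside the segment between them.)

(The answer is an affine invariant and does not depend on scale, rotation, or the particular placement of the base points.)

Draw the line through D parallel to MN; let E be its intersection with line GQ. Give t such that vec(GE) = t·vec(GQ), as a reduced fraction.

t = 1/6

Assign G = (0, 0), Q = (1, 0), D = (0, 1) — the answer is frame-independent, so this choice is without loss of generality.
1. M lies on line GQ with GM:MQ = 1:(-5) ⇒ M = (-1/4, 0)
2. N lies on line QD with QN:ND = -3:1 ⇒ N = (-1/2, 3/2)
through D parallel to MN: direction (-1/4, 3/2); meets GQ at E = (1/6, 0)
E = G + t·(Q−G) with t = 1/6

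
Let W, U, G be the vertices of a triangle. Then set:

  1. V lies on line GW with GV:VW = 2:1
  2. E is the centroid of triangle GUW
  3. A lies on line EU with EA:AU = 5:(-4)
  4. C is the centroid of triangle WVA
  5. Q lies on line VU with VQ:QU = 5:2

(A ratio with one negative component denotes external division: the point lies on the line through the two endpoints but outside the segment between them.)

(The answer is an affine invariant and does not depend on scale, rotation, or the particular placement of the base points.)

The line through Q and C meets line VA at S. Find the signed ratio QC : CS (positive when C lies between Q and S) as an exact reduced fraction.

Work in coordinates with W = (0, 0), U = (1, 0), G = (0, 1).
1. V lies on line GW with GV:VW = 2:1 ⇒ V = (0, 1/3)
2. E is the centroid of triangle GUW ⇒ E = (1/3, 1/3)
3. A lies on line EU with EA:AU = 5:(-4) ⇒ A = (11/3, -4/3)
4. C is the centroid of triangle WVA ⇒ C = (11/9, -1/3)
5. Q lies on line VU with VQ:QU = 5:2 ⇒ Q = (5/7, 2/21)
line QC meets VA at S = (385/411, -38/411)
C = Q + t·(S−Q) with t = 137/60, so QC:CS = 137/60:-77/60

QC:CS = -137/77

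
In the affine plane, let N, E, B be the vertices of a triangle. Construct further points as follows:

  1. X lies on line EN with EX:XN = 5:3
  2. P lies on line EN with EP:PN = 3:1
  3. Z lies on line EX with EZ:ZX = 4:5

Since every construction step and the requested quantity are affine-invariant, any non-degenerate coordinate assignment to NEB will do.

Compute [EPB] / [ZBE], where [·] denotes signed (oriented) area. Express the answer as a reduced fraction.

Set N = (0, 0), E = (1, 0), B = (0, 1); any affine frame gives the same invariant.
1. X lies on line EN with EX:XN = 5:3 ⇒ X = (3/8, 0)
2. P lies on line EN with EP:PN = 3:1 ⇒ P = (1/4, 0)
3. Z lies on line EX with EZ:ZX = 4:5 ⇒ Z = (13/18, 0)
2·[EPB] = -3/4, 2·[ZBE] = -5/18
[EPB]:[ZBE] = -3/4:-5/18 = 27/10

[EPB]:[ZBE] = 27/10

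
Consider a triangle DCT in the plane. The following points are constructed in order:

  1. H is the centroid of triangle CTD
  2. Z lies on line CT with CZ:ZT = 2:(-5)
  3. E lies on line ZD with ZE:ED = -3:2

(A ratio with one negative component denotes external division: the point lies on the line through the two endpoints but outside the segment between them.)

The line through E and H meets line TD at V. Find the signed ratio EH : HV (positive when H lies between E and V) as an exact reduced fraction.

EH:HV = -11

Set D = (0, 0), C = (1, 0), T = (0, 1); any affine frame gives the same invariant.
1. H is the centroid of triangle CTD ⇒ H = (1/3, 1/3)
2. Z lies on line CT with CZ:ZT = 2:(-5) ⇒ Z = (5/3, -2/3)
3. E lies on line ZD with ZE:ED = -3:2 ⇒ E = (-10/3, 4/3)
line EH meets TD at V = (0, 14/33)
H = E + t·(V−E) with t = 11/10, so EH:HV = 11/10:-1/10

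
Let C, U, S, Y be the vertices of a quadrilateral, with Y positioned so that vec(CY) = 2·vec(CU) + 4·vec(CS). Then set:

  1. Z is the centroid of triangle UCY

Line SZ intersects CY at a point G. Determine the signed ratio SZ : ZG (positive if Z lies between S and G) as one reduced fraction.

Set C = (0, 0), U = (1, 0), S = (0, 1), Y = (2, 4); any affine frame gives the same invariant.
1. Z is the centroid of triangle UCY ⇒ Z = (1, 4/3)
line SZ meets CY at G = (3/5, 6/5)
Z = S + t·(G−S) with t = 5/3, so SZ:ZG = 5/3:-2/3

SZ:ZG = -5/2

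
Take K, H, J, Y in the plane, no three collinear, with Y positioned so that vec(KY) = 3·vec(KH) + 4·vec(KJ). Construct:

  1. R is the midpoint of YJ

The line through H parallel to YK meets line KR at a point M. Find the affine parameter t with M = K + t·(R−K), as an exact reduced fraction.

Work in coordinates with K = (0, 0), H = (1, 0), J = (0, 1), Y = (3, 4).
1. R is the midpoint of YJ ⇒ R = (3/2, 5/2)
through H parallel to YK: direction (-3, -4); meets KR at M = (-4, -20/3)
M = K + t·(R−K) with t = -8/3

t = -8/3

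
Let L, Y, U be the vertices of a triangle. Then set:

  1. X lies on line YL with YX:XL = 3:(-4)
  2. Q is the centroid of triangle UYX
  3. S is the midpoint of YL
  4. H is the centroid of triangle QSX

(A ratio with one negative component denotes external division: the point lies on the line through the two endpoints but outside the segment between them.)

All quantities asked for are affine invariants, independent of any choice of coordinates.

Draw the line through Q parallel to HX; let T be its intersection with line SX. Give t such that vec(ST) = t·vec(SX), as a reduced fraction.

t = 2

Set L = (0, 0), Y = (1, 0), U = (0, 1); any affine frame gives the same invariant.
1. X lies on line YL with YX:XL = 3:(-4) ⇒ X = (4, 0)
2. Q is the centroid of triangle UYX ⇒ Q = (5/3, 1/3)
3. S is the midpoint of YL ⇒ S = (1/2, 0)
4. H is the centroid of triangle QSX ⇒ H = (37/18, 1/9)
through Q parallel to HX: direction (35/18, -1/9); meets SX at T = (15/2, 0)
T = S + t·(X−S) with t = 2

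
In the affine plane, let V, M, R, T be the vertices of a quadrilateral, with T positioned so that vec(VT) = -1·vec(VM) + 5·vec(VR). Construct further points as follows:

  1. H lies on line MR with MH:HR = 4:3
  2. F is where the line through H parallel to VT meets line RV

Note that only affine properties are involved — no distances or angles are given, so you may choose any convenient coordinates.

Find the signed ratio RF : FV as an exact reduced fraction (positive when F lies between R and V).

RF:FV = -12/19

Choose coordinates V = (0, 0), M = (1, 0), R = (0, 1), T = (-1, 5).
1. H lies on line MR with MH:HR = 4:3 ⇒ H = (3/7, 4/7)
2. F is where the line through H parallel to VT meets line RV ⇒ F = (0, 19/7)
F = R + t·(V−R) with t = -12/7, so RF:FV = t:(1−t) = -12/7:19/7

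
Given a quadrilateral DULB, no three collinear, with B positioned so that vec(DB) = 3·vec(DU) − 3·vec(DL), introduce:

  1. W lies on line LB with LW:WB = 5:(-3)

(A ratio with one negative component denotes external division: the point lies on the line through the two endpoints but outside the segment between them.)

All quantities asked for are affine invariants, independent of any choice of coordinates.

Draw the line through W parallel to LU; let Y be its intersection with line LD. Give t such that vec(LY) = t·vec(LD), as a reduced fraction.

t = 5/2

Choose coordinates D = (0, 0), U = (1, 0), L = (0, 1), B = (3, -3).
1. W lies on line LB with LW:WB = 5:(-3) ⇒ W = (15/2, -9)
through W parallel to LU: direction (1, -1); meets LD at Y = (0, -3/2)
Y = L + t·(D−L) with t = 5/2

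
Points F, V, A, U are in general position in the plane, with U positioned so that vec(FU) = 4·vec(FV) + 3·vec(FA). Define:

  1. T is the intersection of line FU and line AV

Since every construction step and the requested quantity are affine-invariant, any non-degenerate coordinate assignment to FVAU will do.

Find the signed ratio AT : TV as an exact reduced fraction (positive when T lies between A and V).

Choose coordinates F = (0, 0), V = (1, 0), A = (0, 1), U = (4, 3).
1. T is the intersection of line FU and line AV ⇒ T = (4/7, 3/7)
T = A + t·(V−A) with t = 4/7, so AT:TV = t:(1−t) = 4/7:3/7

AT:TV = 4/3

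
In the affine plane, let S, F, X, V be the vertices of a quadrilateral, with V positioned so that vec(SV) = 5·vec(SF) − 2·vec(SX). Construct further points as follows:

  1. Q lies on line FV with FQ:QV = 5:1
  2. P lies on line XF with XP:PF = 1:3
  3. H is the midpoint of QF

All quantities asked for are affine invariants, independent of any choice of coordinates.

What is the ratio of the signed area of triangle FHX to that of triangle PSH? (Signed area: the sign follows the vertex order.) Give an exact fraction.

Work in coordinates with S = (0, 0), F = (1, 0), X = (0, 1), V = (5, -2).
1. Q lies on line FV with FQ:QV = 5:1 ⇒ Q = (13/3, -5/3)
2. P lies on line XF with XP:PF = 1:3 ⇒ P = (1/4, 3/4)
3. H is the midpoint of QF ⇒ H = (8/3, -5/6)
2·[FHX] = 5/6, 2·[PSH] = 53/24
[FHX]:[PSH] = 5/6:53/24 = 20/53

[FHX]:[PSH] = 20/53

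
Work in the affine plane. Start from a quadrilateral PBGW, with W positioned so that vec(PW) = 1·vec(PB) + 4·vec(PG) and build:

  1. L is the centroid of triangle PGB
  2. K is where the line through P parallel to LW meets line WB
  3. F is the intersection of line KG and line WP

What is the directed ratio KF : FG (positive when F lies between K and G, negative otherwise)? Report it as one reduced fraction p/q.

KF:FG = -3/2

Assign P = (0, 0), B = (1, 0), G = (0, 1), W = (1, 4) — the answer is frame-independent, so this choice is without loss of generality.
1. L is the centroid of triangle PGB ⇒ L = (1/3, 1/3)
2. K is where the line through P parallel to LW meets line WB ⇒ K = (1, 11/2)
3. F is the intersection of line KG and line WP ⇒ F = (-2, -8)
F = K + t·(G−K) with t = 3, so KF:FG = t:(1−t) = 3:-2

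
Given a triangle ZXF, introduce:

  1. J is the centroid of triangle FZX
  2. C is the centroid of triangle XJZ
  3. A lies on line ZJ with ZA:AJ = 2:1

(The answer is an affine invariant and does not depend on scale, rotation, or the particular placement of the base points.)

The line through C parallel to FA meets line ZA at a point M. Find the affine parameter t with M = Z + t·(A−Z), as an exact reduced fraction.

t = 5/3

Choose coordinates Z = (0, 0), X = (1, 0), F = (0, 1).
1. J is the centroid of triangle FZX ⇒ J = (1/3, 1/3)
2. C is the centroid of triangle XJZ ⇒ C = (4/9, 1/9)
3. A lies on line ZJ with ZA:AJ = 2:1 ⇒ A = (2/9, 2/9)
through C parallel to FA: direction (2/9, -7/9); meets ZA at M = (10/27, 10/27)
M = Z + t·(A−Z) with t = 5/3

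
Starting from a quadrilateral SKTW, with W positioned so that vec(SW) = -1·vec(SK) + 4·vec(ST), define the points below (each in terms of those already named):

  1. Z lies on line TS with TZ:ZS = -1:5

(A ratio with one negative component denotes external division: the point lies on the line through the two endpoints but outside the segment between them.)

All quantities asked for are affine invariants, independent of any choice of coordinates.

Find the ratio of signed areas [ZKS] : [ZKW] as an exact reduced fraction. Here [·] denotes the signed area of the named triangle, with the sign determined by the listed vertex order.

Choose coordinates S = (0, 0), K = (1, 0), T = (0, 1), W = (-1, 4).
1. Z lies on line TS with TZ:ZS = -1:5 ⇒ Z = (0, 5/4)
2·[ZKS] = -5/4, 2·[ZKW] = 3/2
[ZKS]:[ZKW] = -5/4:3/2 = -5/6

[ZKS]:[ZKW] = -5/6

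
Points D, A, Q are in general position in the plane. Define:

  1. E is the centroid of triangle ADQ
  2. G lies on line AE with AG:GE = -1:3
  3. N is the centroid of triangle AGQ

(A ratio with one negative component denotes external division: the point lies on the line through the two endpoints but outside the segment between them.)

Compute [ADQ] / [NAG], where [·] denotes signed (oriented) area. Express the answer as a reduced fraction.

[ADQ]:[NAG] = -18

Set D = (0, 0), A = (1, 0), Q = (0, 1); any affine frame gives the same invariant.
1. E is the centroid of triangle ADQ ⇒ E = (1/3, 1/3)
2. G lies on line AE with AG:GE = -1:3 ⇒ G = (4/3, -1/6)
3. N is the centroid of triangle AGQ ⇒ N = (7/9, 5/18)
2·[ADQ] = -1, 2·[NAG] = 1/18
[ADQ]:[NAG] = -1:1/18 = -18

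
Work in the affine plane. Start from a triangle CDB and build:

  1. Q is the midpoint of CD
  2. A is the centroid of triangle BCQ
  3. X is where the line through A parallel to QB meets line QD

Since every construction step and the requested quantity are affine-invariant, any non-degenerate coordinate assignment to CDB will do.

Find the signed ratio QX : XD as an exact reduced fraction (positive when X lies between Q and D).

QX:XD = -1/4

Choose coordinates C = (0, 0), D = (1, 0), B = (0, 1).
1. Q is the midpoint of CD ⇒ Q = (1/2, 0)
2. A is the centroid of triangle BCQ ⇒ A = (1/6, 1/3)
3. X is where the line through A parallel to QB meets line QD ⇒ X = (1/3, 0)
X = Q + t·(D−Q) with t = -1/3, so QX:XD = t:(1−t) = -1/3:4/3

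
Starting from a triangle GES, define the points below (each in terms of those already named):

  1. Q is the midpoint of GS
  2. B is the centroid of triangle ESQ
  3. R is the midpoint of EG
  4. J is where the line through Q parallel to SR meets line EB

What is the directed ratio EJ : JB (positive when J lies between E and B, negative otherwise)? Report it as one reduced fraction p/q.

EJ:JB = -9/4

Assign G = (0, 0), E = (1, 0), S = (0, 1) — the answer is frame-independent, so this choice is without loss of generality.
1. Q is the midpoint of GS ⇒ Q = (0, 1/2)
2. B is the centroid of triangle ESQ ⇒ B = (1/3, 1/2)
3. R is the midpoint of EG ⇒ R = (1/2, 0)
4. J is where the line through Q parallel to SR meets line EB ⇒ J = (-1/5, 9/10)
J = E + t·(B−E) with t = 9/5, so EJ:JB = t:(1−t) = 9/5:-4/5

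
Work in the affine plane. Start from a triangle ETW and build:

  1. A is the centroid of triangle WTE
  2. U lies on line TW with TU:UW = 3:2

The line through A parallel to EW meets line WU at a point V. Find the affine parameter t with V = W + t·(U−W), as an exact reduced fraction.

Work in coordinates with E = (0, 0), T = (1, 0), W = (0, 1).
1. A is the centroid of triangle WTE ⇒ A = (1/3, 1/3)
2. U lies on line TW with TU:UW = 3:2 ⇒ U = (2/5, 3/5)
through A parallel to EW: direction (0, 1); meets WU at V = (1/3, 2/3)
V = W + t·(U−W) with t = 5/6

t = 5/6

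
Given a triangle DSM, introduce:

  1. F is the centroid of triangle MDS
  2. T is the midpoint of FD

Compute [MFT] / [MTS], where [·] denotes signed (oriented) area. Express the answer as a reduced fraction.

Assign D = (0, 0), S = (1, 0), M = (0, 1) — the answer is frame-independent, so this choice is without loss of generality.
1. F is the centroid of triangle MDS ⇒ F = (1/3, 1/3)
2. T is the midpoint of FD ⇒ T = (1/6, 1/6)
2·[MFT] = -1/6, 2·[MTS] = 2/3
[MFT]:[MTS] = -1/6:2/3 = -1/4

[MFT]:[MTS] = -1/4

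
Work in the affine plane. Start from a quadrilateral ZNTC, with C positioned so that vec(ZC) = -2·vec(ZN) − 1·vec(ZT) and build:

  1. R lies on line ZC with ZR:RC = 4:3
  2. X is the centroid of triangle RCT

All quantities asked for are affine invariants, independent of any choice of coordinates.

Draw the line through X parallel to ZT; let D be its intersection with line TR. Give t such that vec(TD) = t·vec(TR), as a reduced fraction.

Assign Z = (0, 0), N = (1, 0), T = (0, 1), C = (-2, -1) — the answer is frame-independent, so this choice is without loss of generality.
1. R lies on line ZC with ZR:RC = 4:3 ⇒ R = (-8/7, -4/7)
2. X is the centroid of triangle RCT ⇒ X = (-22/21, -4/21)
through X parallel to ZT: direction (0, 1); meets TR at D = (-22/21, -37/84)
D = T + t·(R−T) with t = 11/12

t = 11/12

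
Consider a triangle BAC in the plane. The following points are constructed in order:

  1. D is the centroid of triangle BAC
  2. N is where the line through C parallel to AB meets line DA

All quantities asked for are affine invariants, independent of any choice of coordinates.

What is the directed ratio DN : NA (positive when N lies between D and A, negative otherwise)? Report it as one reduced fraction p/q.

Choose coordinates B = (0, 0), A = (1, 0), C = (0, 1).
1. D is the centroid of triangle BAC ⇒ D = (1/3, 1/3)
2. N is where the line through C parallel to AB meets line DA ⇒ N = (-1, 1)
N = D + t·(A−D) with t = -2, so DN:NA = t:(1−t) = -2:3

DN:NA = -2/3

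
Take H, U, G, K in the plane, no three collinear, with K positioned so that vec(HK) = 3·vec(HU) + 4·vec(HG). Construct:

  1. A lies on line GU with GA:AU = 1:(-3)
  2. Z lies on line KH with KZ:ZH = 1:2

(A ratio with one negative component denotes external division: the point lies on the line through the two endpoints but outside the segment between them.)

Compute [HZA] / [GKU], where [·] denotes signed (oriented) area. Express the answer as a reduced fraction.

Work in coordinates with H = (0, 0), U = (1, 0), G = (0, 1), K = (3, 4).
1. A lies on line GU with GA:AU = 1:(-3) ⇒ A = (-1/2, 3/2)
2. Z lies on line KH with KZ:ZH = 1:2 ⇒ Z = (2, 8/3)
2·[HZA] = 13/3, 2·[GKU] = -6
[HZA]:[GKU] = 13/3:-6 = -13/18

[HZA]:[GKU] = -13/18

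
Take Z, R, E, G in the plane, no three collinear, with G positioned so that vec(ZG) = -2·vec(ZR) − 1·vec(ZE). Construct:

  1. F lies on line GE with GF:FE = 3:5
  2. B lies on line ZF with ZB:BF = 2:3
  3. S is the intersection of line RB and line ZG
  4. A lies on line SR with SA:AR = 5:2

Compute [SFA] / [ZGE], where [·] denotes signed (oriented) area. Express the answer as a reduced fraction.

Assign Z = (0, 0), R = (1, 0), E = (0, 1), G = (-2, -1) — the answer is frame-independent, so this choice is without loss of generality.
1. F lies on line GE with GF:FE = 3:5 ⇒ F = (-5/4, -1/4)
2. B lies on line ZF with ZB:BF = 2:3 ⇒ B = (-1/2, -1/10)
3. S is the intersection of line RB and line ZG ⇒ S = (-2/13, -1/13)
4. A lies on line SR with SA:AR = 5:2 ⇒ A = (61/91, -2/91)
2·[SFA] = 15/182, 2·[ZGE] = -2
[SFA]:[ZGE] = 15/182:-2 = -15/364

[SFA]:[ZGE] = -15/364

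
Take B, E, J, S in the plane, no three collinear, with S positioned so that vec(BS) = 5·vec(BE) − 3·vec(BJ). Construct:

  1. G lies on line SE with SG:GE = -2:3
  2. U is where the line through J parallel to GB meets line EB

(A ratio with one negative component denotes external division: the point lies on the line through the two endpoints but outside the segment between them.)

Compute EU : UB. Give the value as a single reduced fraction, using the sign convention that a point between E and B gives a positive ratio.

Assign B = (0, 0), E = (1, 0), J = (0, 1), S = (5, -3) — the answer is frame-independent, so this choice is without loss of generality.
1. G lies on line SE with SG:GE = -2:3 ⇒ G = (13, -9)
2. U is where the line through J parallel to GB meets line EB ⇒ U = (13/9, 0)
U = E + t·(B−E) with t = -4/9, so EU:UB = t:(1−t) = -4/9:13/9

EU:UB = -4/13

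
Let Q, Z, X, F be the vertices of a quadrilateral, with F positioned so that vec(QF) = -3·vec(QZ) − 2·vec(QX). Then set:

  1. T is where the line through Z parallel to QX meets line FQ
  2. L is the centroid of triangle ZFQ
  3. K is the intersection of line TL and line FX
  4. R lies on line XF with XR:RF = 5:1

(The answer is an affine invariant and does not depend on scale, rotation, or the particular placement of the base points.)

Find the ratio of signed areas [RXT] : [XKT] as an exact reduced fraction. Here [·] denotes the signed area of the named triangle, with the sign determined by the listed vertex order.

[RXT]:[XKT] = -15/34

Set Q = (0, 0), Z = (1, 0), X = (0, 1), F = (-3, -2); any affine frame gives the same invariant.
1. T is where the line through Z parallel to QX meets line FQ ⇒ T = (1, 2/3)
2. L is the centroid of triangle ZFQ ⇒ L = (-2/3, -2/3)
3. K is the intersection of line TL and line FX ⇒ K = (-17/3, -14/3)
4. R lies on line XF with XR:RF = 5:1 ⇒ R = (-5/2, -3/2)
2·[RXT] = -10/3, 2·[XKT] = 68/9
[RXT]:[XKT] = -10/3:68/9 = -15/34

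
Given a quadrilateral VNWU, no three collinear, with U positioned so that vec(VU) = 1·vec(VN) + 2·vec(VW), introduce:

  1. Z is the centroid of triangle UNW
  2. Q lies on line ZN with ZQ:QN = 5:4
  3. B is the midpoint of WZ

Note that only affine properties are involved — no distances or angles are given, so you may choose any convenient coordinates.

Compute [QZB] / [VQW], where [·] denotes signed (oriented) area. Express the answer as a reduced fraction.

[QZB]:[VQW] = 5/23

Set V = (0, 0), N = (1, 0), W = (0, 1), U = (1, 2); any affine frame gives the same invariant.
1. Z is the centroid of triangle UNW ⇒ Z = (2/3, 1)
2. Q lies on line ZN with ZQ:QN = 5:4 ⇒ Q = (23/27, 4/9)
3. B is the midpoint of WZ ⇒ B = (1/3, 1)
2·[QZB] = 5/27, 2·[VQW] = 23/27
[QZB]:[VQW] = 5/27:23/27 = 5/23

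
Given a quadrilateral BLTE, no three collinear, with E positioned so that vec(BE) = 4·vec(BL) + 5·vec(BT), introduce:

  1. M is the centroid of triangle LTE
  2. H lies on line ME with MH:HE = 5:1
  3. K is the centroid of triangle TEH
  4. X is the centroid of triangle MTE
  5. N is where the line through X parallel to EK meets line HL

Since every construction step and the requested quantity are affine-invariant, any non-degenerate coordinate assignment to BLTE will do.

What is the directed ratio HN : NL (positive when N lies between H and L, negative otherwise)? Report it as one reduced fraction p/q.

HN:NL = 1/26

Work in coordinates with B = (0, 0), L = (1, 0), T = (0, 1), E = (4, 5).
1. M is the centroid of triangle LTE ⇒ M = (5/3, 2)
2. H lies on line ME with MH:HE = 5:1 ⇒ H = (65/18, 9/2)
3. K is the centroid of triangle TEH ⇒ K = (137/54, 7/2)
4. X is the centroid of triangle MTE ⇒ X = (17/9, 8/3)
5. N is where the line through X parallel to EK meets line HL ⇒ N = (854/243, 13/3)
N = H + t·(L−H) with t = 1/27, so HN:NL = t:(1−t) = 1/27:26/27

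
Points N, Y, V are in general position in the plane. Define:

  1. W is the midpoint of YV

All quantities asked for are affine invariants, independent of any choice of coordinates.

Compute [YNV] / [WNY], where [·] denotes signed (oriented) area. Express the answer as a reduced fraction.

[YNV]:[WNY] = -2

Set N = (0, 0), Y = (1, 0), V = (0, 1); any affine frame gives the same invariant.
1. W is the midpoint of YV ⇒ W = (1/2, 1/2)
2·[YNV] = -1, 2·[WNY] = 1/2
[YNV]:[WNY] = -1:1/2 = -2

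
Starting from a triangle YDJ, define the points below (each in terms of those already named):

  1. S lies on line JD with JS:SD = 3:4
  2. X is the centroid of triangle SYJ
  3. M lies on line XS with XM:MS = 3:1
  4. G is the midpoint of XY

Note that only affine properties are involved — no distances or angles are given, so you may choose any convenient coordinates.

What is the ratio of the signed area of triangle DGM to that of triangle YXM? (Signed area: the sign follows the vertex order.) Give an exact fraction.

Choose coordinates Y = (0, 0), D = (1, 0), J = (0, 1).
1. S lies on line JD with JS:SD = 3:4 ⇒ S = (3/7, 4/7)
2. X is the centroid of triangle SYJ ⇒ X = (1/7, 11/21)
3. M lies on line XS with XM:MS = 3:1 ⇒ M = (5/14, 47/84)
4. G is the midpoint of XY ⇒ G = (1/14, 11/42)
2·[DGM] = -59/168, 2·[YXM] = -3/28
[DGM]:[YXM] = -59/168:-3/28 = 59/18

[DGM]:[YXM] = 59/18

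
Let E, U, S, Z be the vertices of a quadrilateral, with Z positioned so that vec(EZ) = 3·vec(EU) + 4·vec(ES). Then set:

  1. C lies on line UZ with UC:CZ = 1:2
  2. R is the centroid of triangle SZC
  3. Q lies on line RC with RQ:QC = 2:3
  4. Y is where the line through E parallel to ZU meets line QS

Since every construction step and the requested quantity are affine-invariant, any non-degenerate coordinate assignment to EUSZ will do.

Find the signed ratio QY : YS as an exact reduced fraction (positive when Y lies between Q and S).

Work in coordinates with E = (0, 0), U = (1, 0), S = (0, 1), Z = (3, 4).
1. C lies on line UZ with UC:CZ = 1:2 ⇒ C = (5/3, 4/3)
2. R is the centroid of triangle SZC ⇒ R = (14/9, 19/9)
3. Q lies on line RC with RQ:QC = 2:3 ⇒ Q = (8/5, 9/5)
4. Y is where the line through E parallel to ZU meets line QS ⇒ Y = (2/3, 4/3)
Y = Q + t·(S−Q) with t = 7/12, so QY:YS = t:(1−t) = 7/12:5/12

QY:YS = 7/5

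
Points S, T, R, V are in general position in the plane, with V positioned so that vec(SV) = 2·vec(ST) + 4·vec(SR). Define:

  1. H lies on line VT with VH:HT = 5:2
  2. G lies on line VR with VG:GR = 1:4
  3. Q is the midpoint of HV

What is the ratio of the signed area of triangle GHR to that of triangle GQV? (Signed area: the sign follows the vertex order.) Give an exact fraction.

[GHR]:[GQV] = -8

Assign S = (0, 0), T = (1, 0), R = (0, 1), V = (2, 4) — the answer is frame-independent, so this choice is without loss of generality.
1. H lies on line VT with VH:HT = 5:2 ⇒ H = (9/7, 8/7)
2. G lies on line VR with VG:GR = 1:4 ⇒ G = (8/5, 17/5)
3. Q is the midpoint of HV ⇒ Q = (23/14, 18/7)
2·[GHR] = -20/7, 2·[GQV] = 5/14
[GHR]:[GQV] = -20/7:5/14 = -8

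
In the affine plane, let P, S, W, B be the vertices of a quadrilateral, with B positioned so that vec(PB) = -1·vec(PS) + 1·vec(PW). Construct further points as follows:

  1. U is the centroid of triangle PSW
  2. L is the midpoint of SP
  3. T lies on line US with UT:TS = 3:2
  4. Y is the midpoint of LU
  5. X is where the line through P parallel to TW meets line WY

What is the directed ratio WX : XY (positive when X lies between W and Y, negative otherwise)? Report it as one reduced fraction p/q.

Work in coordinates with P = (0, 0), S = (1, 0), W = (0, 1), B = (-1, 1).
1. U is the centroid of triangle PSW ⇒ U = (1/3, 1/3)
2. L is the midpoint of SP ⇒ L = (1/2, 0)
3. T lies on line US with UT:TS = 3:2 ⇒ T = (11/15, 2/15)
4. Y is the midpoint of LU ⇒ Y = (5/12, 1/6)
5. X is where the line through P parallel to TW meets line WY ⇒ X = (11/9, -13/9)
X = W + t·(Y−W) with t = 44/15, so WX:XY = t:(1−t) = 44/15:-29/15

WX:XY = -44/29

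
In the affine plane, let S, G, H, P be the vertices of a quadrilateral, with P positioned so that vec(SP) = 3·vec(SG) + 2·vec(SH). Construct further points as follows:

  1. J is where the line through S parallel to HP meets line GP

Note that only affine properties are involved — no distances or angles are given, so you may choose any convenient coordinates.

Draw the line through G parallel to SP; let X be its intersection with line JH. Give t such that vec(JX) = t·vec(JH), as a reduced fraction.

t = -1/9

Choose coordinates S = (0, 0), G = (1, 0), H = (0, 1), P = (3, 2).
1. J is where the line through S parallel to HP meets line GP ⇒ J = (3/2, 1/2)
through G parallel to SP: direction (3, 2); meets JH at X = (5/3, 4/9)
X = J + t·(H−J) with t = -1/9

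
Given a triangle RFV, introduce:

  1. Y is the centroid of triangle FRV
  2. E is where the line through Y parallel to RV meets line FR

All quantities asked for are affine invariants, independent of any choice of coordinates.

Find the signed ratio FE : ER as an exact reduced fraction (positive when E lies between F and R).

FE:ER = 2

Set R = (0, 0), F = (1, 0), V = (0, 1); any affine frame gives the same invariant.
1. Y is the centroid of triangle FRV ⇒ Y = (1/3, 1/3)
2. E is where the line through Y parallel to RV meets line FR ⇒ E = (1/3, 0)
E = F + t·(R−F) with t = 2/3, so FE:ER = t:(1−t) = 2/3:1/3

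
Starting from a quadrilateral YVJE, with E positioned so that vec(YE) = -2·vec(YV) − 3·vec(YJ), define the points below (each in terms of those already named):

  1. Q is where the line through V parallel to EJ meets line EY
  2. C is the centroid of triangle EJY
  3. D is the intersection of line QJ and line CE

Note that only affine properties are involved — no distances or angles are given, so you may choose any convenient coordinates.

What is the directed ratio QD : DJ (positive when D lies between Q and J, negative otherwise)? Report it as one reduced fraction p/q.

Choose coordinates Y = (0, 0), V = (1, 0), J = (0, 1), E = (-2, -3).
1. Q is where the line through V parallel to EJ meets line EY ⇒ Q = (4, 6)
2. C is the centroid of triangle EJY ⇒ C = (-2/3, -2/3)
3. D is the intersection of line QJ and line CE ⇒ D = (1, 9/4)
D = Q + t·(J−Q) with t = 3/4, so QD:DJ = t:(1−t) = 3/4:1/4

QD:DJ = 3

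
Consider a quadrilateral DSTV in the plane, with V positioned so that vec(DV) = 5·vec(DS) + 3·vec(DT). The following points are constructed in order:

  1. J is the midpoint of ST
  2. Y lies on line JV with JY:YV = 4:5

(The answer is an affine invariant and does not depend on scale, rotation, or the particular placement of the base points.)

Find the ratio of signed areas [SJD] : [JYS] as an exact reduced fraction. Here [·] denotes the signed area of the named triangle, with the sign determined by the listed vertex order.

[SJD]:[JYS] = -9/28

Assign D = (0, 0), S = (1, 0), T = (0, 1), V = (5, 3) — the answer is frame-independent, so this choice is without loss of generality.
1. J is the midpoint of ST ⇒ J = (1/2, 1/2)
2. Y lies on line JV with JY:YV = 4:5 ⇒ Y = (5/2, 29/18)
2·[SJD] = 1/2, 2·[JYS] = -14/9
[SJD]:[JYS] = 1/2:-14/9 = -9/28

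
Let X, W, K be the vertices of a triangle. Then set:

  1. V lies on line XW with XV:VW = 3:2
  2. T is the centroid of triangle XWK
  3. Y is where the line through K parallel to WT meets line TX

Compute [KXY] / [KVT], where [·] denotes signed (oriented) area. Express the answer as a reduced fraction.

[KXY]:[KVT] = -10

Assign X = (0, 0), W = (1, 0), K = (0, 1) — the answer is frame-independent, so this choice is without loss of generality.
1. V lies on line XW with XV:VW = 3:2 ⇒ V = (3/5, 0)
2. T is the centroid of triangle XWK ⇒ T = (1/3, 1/3)
3. Y is where the line through K parallel to WT meets line TX ⇒ Y = (2/3, 2/3)
2·[KXY] = 2/3, 2·[KVT] = -1/15
[KXY]:[KVT] = 2/3:-1/15 = -10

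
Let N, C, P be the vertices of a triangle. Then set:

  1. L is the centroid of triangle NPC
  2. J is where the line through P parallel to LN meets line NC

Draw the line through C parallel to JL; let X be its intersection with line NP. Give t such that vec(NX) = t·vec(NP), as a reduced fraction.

Assign N = (0, 0), C = (1, 0), P = (0, 1) — the answer is frame-independent, so this choice is without loss of generality.
1. L is the centroid of triangle NPC ⇒ L = (1/3, 1/3)
2. J is where the line through P parallel to LN meets line NC ⇒ J = (-1, 0)
through C parallel to JL: direction (4/3, 1/3); meets NP at X = (0, -1/4)
X = N + t·(P−N) with t = -1/4

t = -1/4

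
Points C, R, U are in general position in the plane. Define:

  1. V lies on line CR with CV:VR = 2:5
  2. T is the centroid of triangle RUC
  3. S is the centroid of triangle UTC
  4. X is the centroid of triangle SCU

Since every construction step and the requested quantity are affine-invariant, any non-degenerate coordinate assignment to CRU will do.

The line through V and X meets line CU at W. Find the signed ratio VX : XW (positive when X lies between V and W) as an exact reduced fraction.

Work in coordinates with C = (0, 0), R = (1, 0), U = (0, 1).
1. V lies on line CR with CV:VR = 2:5 ⇒ V = (2/7, 0)
2. T is the centroid of triangle RUC ⇒ T = (1/3, 1/3)
3. S is the centroid of triangle UTC ⇒ S = (1/9, 4/9)
4. X is the centroid of triangle SCU ⇒ X = (1/27, 13/27)
line VX meets CU at W = (0, 26/47)
X = V + t·(W−V) with t = 47/54, so VX:XW = 47/54:7/54

VX:XW = 47/7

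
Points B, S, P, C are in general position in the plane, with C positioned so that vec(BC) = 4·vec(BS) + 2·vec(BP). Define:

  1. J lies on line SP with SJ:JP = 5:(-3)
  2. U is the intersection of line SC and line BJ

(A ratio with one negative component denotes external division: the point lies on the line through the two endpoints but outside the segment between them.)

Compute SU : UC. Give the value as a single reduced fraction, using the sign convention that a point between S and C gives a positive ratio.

SU:UC = -5/26

Set B = (0, 0), S = (1, 0), P = (0, 1), C = (4, 2); any affine frame gives the same invariant.
1. J lies on line SP with SJ:JP = 5:(-3) ⇒ J = (-3/2, 5/2)
2. U is the intersection of line SC and line BJ ⇒ U = (2/7, -10/21)
U = S + t·(C−S) with t = -5/21, so SU:UC = t:(1−t) = -5/21:26/21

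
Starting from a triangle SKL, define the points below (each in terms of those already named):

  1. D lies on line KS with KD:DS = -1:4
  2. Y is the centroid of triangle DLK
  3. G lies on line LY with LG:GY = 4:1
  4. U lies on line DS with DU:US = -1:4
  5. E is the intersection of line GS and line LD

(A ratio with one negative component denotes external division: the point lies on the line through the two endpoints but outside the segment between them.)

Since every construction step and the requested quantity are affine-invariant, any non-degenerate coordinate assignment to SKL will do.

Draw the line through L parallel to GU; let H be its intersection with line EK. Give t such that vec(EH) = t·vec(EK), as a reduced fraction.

Assign S = (0, 0), K = (1, 0), L = (0, 1) — the answer is frame-independent, so this choice is without loss of generality.
1. D lies on line KS with KD:DS = -1:4 ⇒ D = (4/3, 0)
2. Y is the centroid of triangle DLK ⇒ Y = (7/9, 1/3)
3. G lies on line LY with LG:GY = 4:1 ⇒ G = (28/45, 7/15)
4. U lies on line DS with DU:US = -1:4 ⇒ U = (16/9, 0)
5. E is the intersection of line GS and line LD ⇒ E = (2/3, 1/2)
through L parallel to GU: direction (52/45, -7/15); meets EK at H = (26/57, 31/38)
H = E + t·(K−E) with t = -12/19

t = -12/19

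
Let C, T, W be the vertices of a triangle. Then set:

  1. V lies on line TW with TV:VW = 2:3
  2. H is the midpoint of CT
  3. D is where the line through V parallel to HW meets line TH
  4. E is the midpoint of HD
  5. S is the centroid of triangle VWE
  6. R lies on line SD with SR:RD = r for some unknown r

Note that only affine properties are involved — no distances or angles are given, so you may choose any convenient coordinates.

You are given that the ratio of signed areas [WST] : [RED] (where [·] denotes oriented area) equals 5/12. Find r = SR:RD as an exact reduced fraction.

r = -3/4

Work in coordinates with C = (0, 0), T = (1, 0), W = (0, 1).
1. V lies on line TW with TV:VW = 2:3 ⇒ V = (3/5, 2/5)
2. H is the midpoint of CT ⇒ H = (1/2, 0)
3. D is where the line through V parallel to HW meets line TH ⇒ D = (4/5, 0)
4. E is the midpoint of HD ⇒ E = (13/20, 0)
5. S is the centroid of triangle VWE ⇒ S = (5/12, 7/15)
6. With SR:RD = r, write λ = r/(r+1) so R = S + λ·(D−S); R is affine-linear in λ
Every point depending on R is an affine combination of R and λ-independent points, so each such coordinate is linear in λ; the λ² term in each signed area is a multiple of (D−S)×(D−S) = 0, so 2·[WST] and 2·[RED] are each linear in λ. Evaluating at λ=0 and λ=1:
  2·[WST] = 7/60,   2·[RED] = -7/100·λ + 7/100
So [WST]:[RED] = (7/60) / (-7/100·λ + 7/100). Setting this equal to 5/12:
  7/60 = 5/12·(-7/100·λ + 7/100)  ⇒  λ = -3
Then r = λ/(1−λ) = (-3)/(4) = -3/4. Check: with r = -3/4, R = (-11/15, 28/15) and [WST]:[RED] = 5/12 as required.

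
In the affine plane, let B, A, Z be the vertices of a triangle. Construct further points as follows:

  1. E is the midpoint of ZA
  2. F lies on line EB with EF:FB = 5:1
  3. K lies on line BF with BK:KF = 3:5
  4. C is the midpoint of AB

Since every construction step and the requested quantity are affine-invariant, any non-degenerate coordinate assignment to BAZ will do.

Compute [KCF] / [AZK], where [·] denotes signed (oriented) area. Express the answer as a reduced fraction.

Work in coordinates with B = (0, 0), A = (1, 0), Z = (0, 1).
1. E is the midpoint of ZA ⇒ E = (1/2, 1/2)
2. F lies on line EB with EF:FB = 5:1 ⇒ F = (1/12, 1/12)
3. K lies on line BF with BK:KF = 3:5 ⇒ K = (1/32, 1/32)
4. C is the midpoint of AB ⇒ C = (1/2, 0)
2·[KCF] = 5/192, 2·[AZK] = 15/16
[KCF]:[AZK] = 5/192:15/16 = 1/36

[KCF]:[AZK] = 1/36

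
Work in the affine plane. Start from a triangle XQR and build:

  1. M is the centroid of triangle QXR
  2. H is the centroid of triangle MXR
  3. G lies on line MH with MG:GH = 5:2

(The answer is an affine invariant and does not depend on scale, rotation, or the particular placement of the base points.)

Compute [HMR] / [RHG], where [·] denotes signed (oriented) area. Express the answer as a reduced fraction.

[HMR]:[RHG] = 7/2

Set X = (0, 0), Q = (1, 0), R = (0, 1); any affine frame gives the same invariant.
1. M is the centroid of triangle QXR ⇒ M = (1/3, 1/3)
2. H is the centroid of triangle MXR ⇒ H = (1/9, 4/9)
3. G lies on line MH with MG:GH = 5:2 ⇒ G = (11/63, 26/63)
2·[HMR] = 1/9, 2·[RHG] = 2/63
[HMR]:[RHG] = 1/9:2/63 = 7/2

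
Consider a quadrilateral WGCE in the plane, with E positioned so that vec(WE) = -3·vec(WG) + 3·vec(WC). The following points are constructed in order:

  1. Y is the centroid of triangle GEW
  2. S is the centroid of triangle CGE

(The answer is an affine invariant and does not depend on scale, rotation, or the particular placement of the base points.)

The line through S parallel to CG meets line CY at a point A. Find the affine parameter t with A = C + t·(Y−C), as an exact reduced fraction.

Work in coordinates with W = (0, 0), G = (1, 0), C = (0, 1), E = (-3, 3).
1. Y is the centroid of triangle GEW ⇒ Y = (-2/3, 1)
2. S is the centroid of triangle CGE ⇒ S = (-2/3, 4/3)
through S parallel to CG: direction (1, -1); meets CY at A = (-1/3, 1)
A = C + t·(Y−C) with t = 1/2

t = 1/2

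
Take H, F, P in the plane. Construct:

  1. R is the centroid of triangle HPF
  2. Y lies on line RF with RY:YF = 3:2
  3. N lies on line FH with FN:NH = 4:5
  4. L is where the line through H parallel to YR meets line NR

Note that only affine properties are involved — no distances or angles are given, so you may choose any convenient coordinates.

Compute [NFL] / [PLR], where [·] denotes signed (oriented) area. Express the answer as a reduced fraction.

Assign H = (0, 0), F = (1, 0), P = (0, 1) — the answer is frame-independent, so this choice is without loss of generality.
1. R is the centroid of triangle HPF ⇒ R = (1/3, 1/3)
2. Y lies on line RF with RY:YF = 3:2 ⇒ Y = (11/15, 2/15)
3. N lies on line FH with FN:NH = 4:5 ⇒ N = (5/9, 0)
4. L is where the line through H parallel to YR meets line NR ⇒ L = (5/6, -5/12)
2·[NFL] = -5/27, 2·[PLR] = -1/12
[NFL]:[PLR] = -5/27:-1/12 = 20/9

[NFL]:[PLR] = 20/9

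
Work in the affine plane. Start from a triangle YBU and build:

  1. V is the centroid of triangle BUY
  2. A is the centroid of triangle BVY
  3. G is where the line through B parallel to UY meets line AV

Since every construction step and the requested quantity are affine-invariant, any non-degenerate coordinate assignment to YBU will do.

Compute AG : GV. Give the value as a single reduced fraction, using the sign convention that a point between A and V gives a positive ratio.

AG:GV = -5/6

Work in coordinates with Y = (0, 0), B = (1, 0), U = (0, 1).
1. V is the centroid of triangle BUY ⇒ V = (1/3, 1/3)
2. A is the centroid of triangle BVY ⇒ A = (4/9, 1/9)
3. G is where the line through B parallel to UY meets line AV ⇒ G = (1, -1)
G = A + t·(V−A) with t = -5, so AG:GV = t:(1−t) = -5:6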